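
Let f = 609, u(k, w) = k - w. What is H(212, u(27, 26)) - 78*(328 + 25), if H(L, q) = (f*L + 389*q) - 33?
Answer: 101930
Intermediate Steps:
H(L, q) = -33 + 389*q + 609*L (H(L, q) = (609*L + 389*q) - 33 = (389*q + 609*L) - 33 = -33 + 389*q + 609*L)
H(212, u(27, 26)) - 78*(328 + 25) = (-33 + 389*(27 - 1*26) + 609*212) - 78*(328 + 25) = (-33 + 389*(27 - 26) + 129108) - 78*353 = (-33 + 389*1 + 129108) - 27534 = (-33 + 389 + 129108) - 27534 = 129464 - 27534 = 101930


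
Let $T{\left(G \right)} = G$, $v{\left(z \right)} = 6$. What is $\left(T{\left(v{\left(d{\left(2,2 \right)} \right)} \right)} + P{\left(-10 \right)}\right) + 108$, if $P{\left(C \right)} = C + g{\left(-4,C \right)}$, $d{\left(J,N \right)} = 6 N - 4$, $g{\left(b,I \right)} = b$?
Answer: $100$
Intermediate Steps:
$d{\left(J,N \right)} = -4 + 6 N$
$P{\left(C \right)} = -4 + C$ ($P{\left(C \right)} = C - 4 = -4 + C$)
$\left(T{\left(v{\left(d{\left(2,2 \right)} \right)} \right)} + P{\left(-10 \right)}\right) + 108 = \left(6 - 14\right) + 108 = -8 + 108 = 100$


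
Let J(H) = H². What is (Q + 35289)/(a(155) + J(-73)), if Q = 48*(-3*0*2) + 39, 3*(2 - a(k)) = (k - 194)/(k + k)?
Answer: 10951680/1652623 ≈ 6.6268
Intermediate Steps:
a(k) = 2 - (-194 + k)/(6*k) (a(k) = 2 - (k - 194)/(3*(k + k)) = 2 - (-194 + k)/(3*(2*k)) = 2 - (-194 + k)*1/(2*k)/3 = 2 - (-194 + k)/(6*k))
Q = 39 (Q = 48*(0*2) + 39 = 48*0 + 39 = 0 + 39 = 39)
(Q + 35289)/(a(155) + J(-73)) = (39 + 35289)/((⅙)*(194 + 11*155)/155 + (-73)²) = 35328/((⅙)*(1/155)*(194 + 1705) + 5329) = 35328/((⅙)*(1/155)*1899 + 5329) = 35328/(633/310 + 5329) = 35328/(1652623/310) = 35328*(310/1652623) = 10951680/1652623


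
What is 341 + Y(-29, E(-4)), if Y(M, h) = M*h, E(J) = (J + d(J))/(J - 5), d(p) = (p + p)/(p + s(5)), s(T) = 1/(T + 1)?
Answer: 69311/207 ≈ 334.84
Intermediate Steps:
s(T) = 1/(1 + T)
d(p) = 2*p/(⅙ + p) (d(p) = (p + p)/(p + 1/(1 + 5)) = (2*p)/(p + 1/6) = (2*p)/(p + ⅙) = (2*p)/(⅙ + p) = 2*p/(⅙ + p))
E(J) = (J + 12*J/(1 + 6*J))/(-5 + J) (E(J) = (J + 12*J/(1 + 6*J))/(J - 5) = (J + 12*J/(1 + 6*J))/(-5 + J))
341 + Y(-29, E(-4)) = 341 - (-116)*(13 + 6*(-4))/((1 + 6*(-4))*(-5 - 4)) = 341 - (-116)*(13 - 24)/((1 - 24)*(-9)) = 341 - (-116)*(-1)*(-11)/((-23)*9) = 341 - (-116)*(-1)*(-1)*(-11)/(23*9) = 341 - 29*44/207 = 341 - 1276/207 = 69311/207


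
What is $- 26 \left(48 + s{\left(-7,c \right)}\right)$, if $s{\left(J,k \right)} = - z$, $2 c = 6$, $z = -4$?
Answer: $-1352$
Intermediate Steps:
$c = 3$ ($c = \frac{1}{2} \cdot 6 = 3$)
$s{\left(J,k \right)} = 4$ ($s{\left(J,k \right)} = \left(-1\right) \left(-4\right) = 4$)
$- 26 \left(48 + s{\left(-7,c \right)}\right) = - 26 \left(48 + 4\right) = \left(-26\right) 52 = -1352$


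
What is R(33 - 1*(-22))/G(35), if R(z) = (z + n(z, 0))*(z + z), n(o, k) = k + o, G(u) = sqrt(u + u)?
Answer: 1210*sqrt(70)/7 ≈ 1446.2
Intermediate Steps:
G(u) = sqrt(2)*sqrt(u) (G(u) = sqrt(2*u) = sqrt(2)*sqrt(u))
R(z) = 4*z**2 (R(z) = (z + (0 + z))*(z + z) = (z + z)*(2*z) = (2*z)*(2*z) = 4*z**2)
R(33 - 1*(-22))/G(35) = (4*(33 - 1*(-22))**2)/((sqrt(2)*sqrt(35))) = (4*(33 + 22)**2)/(sqrt(70)) = (4*55**2)*(sqrt(70)/70) = (4*3025)*(sqrt(70)/70) = 12100*(sqrt(70)/70) = 1210*sqrt(70)/7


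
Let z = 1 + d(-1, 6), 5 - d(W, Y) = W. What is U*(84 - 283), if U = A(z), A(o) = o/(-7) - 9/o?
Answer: 3184/7 ≈ 454.86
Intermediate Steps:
d(W, Y) = 5 - W
z = 7 (z = 1 + (5 - 1*(-1)) = 1 + (5 + 1) = 1 + 6 = 7)
A(o) = -9/o - o/7 (A(o) = o*(-1/7) - 9/o = -o/7 - 9/o = -9/o - o/7)
U = -16/7 (U = -9/7 - 1/7*7 = -9*1/7 - 1 = -9/7 - 1 = -16/7 ≈ -2.2857)
U*(84 - 283) = -16*(84 - 283)/7 = -16/7*(-199) = 3184/7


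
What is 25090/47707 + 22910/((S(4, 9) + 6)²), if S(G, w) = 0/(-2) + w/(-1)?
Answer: 1093193180/429363 ≈ 2546.1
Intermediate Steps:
S(G, w) = -w (S(G, w) = 0*(-½) + w*(-1) = 0 - w = -w)
25090/47707 + 22910/((S(4, 9) + 6)²) = 25090/47707 + 22910/((-1*9 + 6)²) = 25090*(1/47707) + 22910/((-9 + 6)²) = 25090/47707 + 22910/((-3)²) = 25090/47707 + 22910/9 = 1093193180/429363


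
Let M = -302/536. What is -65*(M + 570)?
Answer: -9919585/268 ≈ -37013.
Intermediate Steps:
M = -151/268 (M = -302*1/536 = -151/268 ≈ -0.56343)
-65*(M + 570) = -65*(-151/268 + 570) = -65*152609/268 = -9919585/268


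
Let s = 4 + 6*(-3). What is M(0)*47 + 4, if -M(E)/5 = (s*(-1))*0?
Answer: 4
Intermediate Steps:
s = -14 (s = 4 - 18 = -14)
M(E) = 0 (M(E) = -5*(-14*(-1))*0 = -70*0 = -5*0 = 0)
M(0)*47 + 4 = 0*47 + 4 = 0 + 4 = 4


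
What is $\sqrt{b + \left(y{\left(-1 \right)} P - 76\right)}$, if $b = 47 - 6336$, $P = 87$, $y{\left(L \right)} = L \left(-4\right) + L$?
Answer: $2 i \sqrt{1526} \approx 78.128 i$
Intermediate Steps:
$y{\left(L \right)} = - 3 L$ ($y{\left(L \right)} = - 4 L + L = - 3 L$)
$b = -6289$ ($b = 47 - 6336 = -6289$)
$\sqrt{b + \left(y{\left(-1 \right)} P - 76\right)} = \sqrt{-6289 - \left(76 - \left(-3\right) \left(-1\right) 87\right)} = \sqrt{-6289 + \left(3 \cdot 87 - 76\right)} = \sqrt{-6289 + \left(261 - 76\right)} = \sqrt{-6289 + 185} = \sqrt{-6104} = 2 i \sqrt{1526}$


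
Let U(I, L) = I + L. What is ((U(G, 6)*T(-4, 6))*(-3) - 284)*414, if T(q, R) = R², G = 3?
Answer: -519984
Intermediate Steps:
((U(G, 6)*T(-4, 6))*(-3) - 284)*414 = (((3 + 6)*6²)*(-3) - 284)*414 = ((9*36)*(-3) - 284)*414 = (324*(-3) - 284)*414 = (-972 - 284)*414 = -1256*414 = -519984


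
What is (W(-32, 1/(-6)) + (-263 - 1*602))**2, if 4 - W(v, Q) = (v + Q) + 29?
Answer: 26491609/36 ≈ 7.3588e+5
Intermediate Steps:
W(v, Q) = -25 - Q - v (W(v, Q) = 4 - ((v + Q) + 29) = 4 - ((Q + v) + 29) = 4 - (29 + Q + v) = 4 + (-29 - Q - v) = -25 - Q - v)
(W(-32, 1/(-6)) + (-263 - 1*602))**2 = ((-25 - 1/(-6) - 1*(-32)) + (-263 - 1*602))**2 = ((-25 - 1*(-1/6) + 32) + (-263 - 602))**2 = ((-25 + 1/6 + 32) - 865)**2 = (43/6 - 865)**2 = (-5147/6)**2 = 26491609/36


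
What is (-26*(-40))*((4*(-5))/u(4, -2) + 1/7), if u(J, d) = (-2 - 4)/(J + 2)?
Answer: 146640/7 ≈ 20949.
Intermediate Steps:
u(J, d) = -6/(2 + J)
(-26*(-40))*((4*(-5))/u(4, -2) + 1/7) = (-26*(-40))*((4*(-5))/((-6/(2 + 4))) + 1/7) = 1040*(-20*(-1/1) + 1*(⅐)) = 1040*(-20/((-6*⅙)) + ⅐) = 1040*(-20/(-1) + ⅐) = 1040*(-20*(-1) + ⅐) = 1040*(20 + ⅐) = 1040*(141/7) = 146640/7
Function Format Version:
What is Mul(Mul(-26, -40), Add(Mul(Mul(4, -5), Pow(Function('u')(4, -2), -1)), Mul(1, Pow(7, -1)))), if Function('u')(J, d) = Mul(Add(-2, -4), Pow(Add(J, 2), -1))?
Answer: Rational(146640, 7) ≈ 20949.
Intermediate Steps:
Function('u')(J, d) = Mul(-6, Pow(Add(2, J), -1))
Mul(Mul(-26, -40), Add(Mul(Mul(4, -5), Pow(Function('u')(4, -2), -1)), Mul(1, Pow(7, -1)))) = Mul(Mul(-26, -40), Add(Mul(Mul(4, -5), Pow(Mul(-6, Pow(Add(2, 4), -1)), -1)), Mul(1, Pow(7, -1)))) = Mul(1040, Add(Mul(-20, Pow(Mul(-6, Pow(6, -1)), -1)), Mul(1, Rational(1, 7)))) = Mul(1040, Add(Mul(-20, Pow(Mul(-6, Rational(1, 6)), -1)), Rational(1, 7))) = Mul(1040, Add(Mul(-20, Pow(-1, -1)), Rational(1, 7))) = Mul(1040, Add(Mul(-20, -1), Rational(1, 7))) = Mul(1040, Add(20, Rational(1, 7))) = Mul(1040, Rational(141, 7)) = Rational(146640, 7)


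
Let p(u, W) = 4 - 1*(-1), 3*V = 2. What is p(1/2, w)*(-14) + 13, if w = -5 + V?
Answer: -57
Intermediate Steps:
V = 2/3 (V = (1/3)*2 = 2/3 ≈ 0.66667)
w = -13/3 (w = -5 + 2/3 = -13/3 ≈ -4.3333)
p(u, W) = 5 (p(u, W) = 4 + 1 = 5)
p(1/2, w)*(-14) + 13 = 5*(-14) + 13 = -70 + 13 = -57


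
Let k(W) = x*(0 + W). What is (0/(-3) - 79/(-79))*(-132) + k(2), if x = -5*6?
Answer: -192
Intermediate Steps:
x = -30
k(W) = -30*W (k(W) = -30*(0 + W) = -30*W)
(0/(-3) - 79/(-79))*(-132) + k(2) = (0/(-3) - 79/(-79))*(-132) - 30*2 = (0*(-1/3) - 79*(-1/79))*(-132) - 60 = (0 + 1)*(-132) - 60 = 1*(-132) - 60 = -132 - 60 = -192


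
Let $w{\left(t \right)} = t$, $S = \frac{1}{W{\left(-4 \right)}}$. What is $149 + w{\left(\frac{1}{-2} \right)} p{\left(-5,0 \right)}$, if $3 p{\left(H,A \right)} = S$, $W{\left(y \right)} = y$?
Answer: $\frac{3577}{24} \approx 149.04$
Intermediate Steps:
$S = - \frac{1}{4}$ ($S = \frac{1}{-4} = - \frac{1}{4} \approx -0.25$)
$p{\left(H,A \right)} = - \frac{1}{12}$ ($p{\left(H,A \right)} = \frac{1}{3} \left(- \frac{1}{4}\right) = - \frac{1}{12}$)
$149 + w{\left(\frac{1}{-2} \right)} p{\left(-5,0 \right)} = 149 + \frac{1}{-2} \left(- \frac{1}{12}\right) = 149 - - \frac{1}{24} = 149 + \frac{1}{24} = \frac{3577}{24}$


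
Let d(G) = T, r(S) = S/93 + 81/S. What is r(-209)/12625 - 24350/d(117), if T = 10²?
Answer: -119506067303/490784250 ≈ -243.50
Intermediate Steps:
r(S) = 81/S + S/93 (r(S) = S*(1/93) + 81/S = S/93 + 81/S = 81/S + S/93)
T = 100
d(G) = 100
r(-209)/12625 - 24350/d(117) = (81/(-209) + (1/93)*(-209))/12625 - 24350/100 = (81*(-1/209) - 209/93)*(1/12625) - 24350*1/100 = (-81/209 - 209/93)*(1/12625) - 487/2 = -51214/19437*1/12625 - 487/2 = -51214/245392125 - 487/2 = -119506067303/490784250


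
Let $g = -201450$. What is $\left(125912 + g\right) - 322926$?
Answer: $-398464$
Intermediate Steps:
$\left(125912 + g\right) - 322926 = \left(125912 - 201450\right) - 322926 = -75538 - 322926 = -398464$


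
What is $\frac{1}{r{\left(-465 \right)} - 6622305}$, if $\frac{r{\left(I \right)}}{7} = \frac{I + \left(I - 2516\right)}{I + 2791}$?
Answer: $- \frac{1163}{7701752776} \approx -1.51 \cdot 10^{-7}$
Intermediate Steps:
$r{\left(I \right)} = \frac{7 \left(-2516 + 2 I\right)}{2791 + I}$ ($r{\left(I \right)} = 7 \frac{I + \left(I - 2516\right)}{I + 2791} = 7 \frac{I + \left(-2516 + I\right)}{2791 + I} = 7 \frac{-2516 + 2 I}{2791 + I} = \frac{7 \left(-2516 + 2 I\right)}{2791 + I}$)
$\frac{1}{r{\left(-465 \right)} - 6622305} = \frac{1}{\frac{14 \left(-1258 - 465\right)}{2791 - 465} - 6622305} = \frac{1}{14 \cdot \frac{1}{2326} \left(-1723\right) - 6622305} = \frac{1}{- \frac{12061}{1163} - 6622305} = \frac{1}{- \frac{7701752776}{1163}} = - \frac{1163}{7701752776}$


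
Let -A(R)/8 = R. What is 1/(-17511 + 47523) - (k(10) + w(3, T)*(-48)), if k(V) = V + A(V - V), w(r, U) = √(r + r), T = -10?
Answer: -300119/30012 + 48*√6 ≈ 107.58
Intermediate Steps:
w(r, U) = √2*√r (w(r, U) = √(2*r) = √2*√r)
A(R) = -8*R
k(V) = V (k(V) = V - 8*(V - V) = V - 8*0 = V + 0 = V)
1/(-17511 + 47523) - (k(10) + w(3, T)*(-48)) = 1/(-17511 + 47523) - (10 + (√2*√3)*(-48)) = 1/30012 - (10 + √6*(-48)) = 1/30012 - (10 - 48*√6) = 1/30012 + (-10 + 48*√6) = -300119/30012 + 48*√6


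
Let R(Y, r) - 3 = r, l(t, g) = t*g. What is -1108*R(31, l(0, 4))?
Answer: -3324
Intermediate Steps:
l(t, g) = g*t
R(Y, r) = 3 + r
-1108*R(31, l(0, 4)) = -1108*(3 + 4*0) = -1108*(3 + 0) = -1108*3 = -3324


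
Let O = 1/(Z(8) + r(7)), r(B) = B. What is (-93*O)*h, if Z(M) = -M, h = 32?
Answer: 2976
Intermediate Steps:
O = -1 (O = 1/(-1*8 + 7) = 1/(-8 + 7) = 1/(-1) = -1)
(-93*O)*h = -93*(-1)*32 = 93*32 = 2976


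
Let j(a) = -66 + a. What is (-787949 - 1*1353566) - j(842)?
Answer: -2142291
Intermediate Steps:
(-787949 - 1*1353566) - j(842) = (-787949 - 1*1353566) - (-66 + 842) = (-787949 - 1353566) - 1*776 = -2141515 - 776 = -2142291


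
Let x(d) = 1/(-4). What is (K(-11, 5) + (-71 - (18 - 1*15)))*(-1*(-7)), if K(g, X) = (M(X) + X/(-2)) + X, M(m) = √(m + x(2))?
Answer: -1001/2 + 7*√19/2 ≈ -485.24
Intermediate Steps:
x(d) = -¼
M(m) = √(-¼ + m) (M(m) = √(m - ¼) = √(-¼ + m))
K(g, X) = X/2 + √(-1 + 4*X)/2 (K(g, X) = (√(-1 + 4*X)/2 + X/(-2)) + X = (√(-1 + 4*X)/2 + X*(-½)) + X = (√(-1 + 4*X)/2 - X/2) + X = X/2 + √(-1 + 4*X)/2)
(K(-11, 5) + (-71 - (18 - 1*15)))*(-1*(-7)) = (((½)*5 + √(-1 + 4*5)/2) + (-71 - (18 - 1*15)))*(-1*(-7)) = ((5/2 + √(-1 + 20)/2) + (-71 - (18 - 15)))*7 = ((5/2 + √19/2) + (-71 - 1*3))*7 = ((5/2 + √19/2) + (-71 - 3))*7 = ((5/2 + √19/2) - 74)*7 = (-143/2 + √19/2)*7 = -1001/2 + 7*√19/2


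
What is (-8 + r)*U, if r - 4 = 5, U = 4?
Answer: 4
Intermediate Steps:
r = 9 (r = 4 + 5 = 9)
(-8 + r)*U = (-8 + 9)*4 = 1*4 = 4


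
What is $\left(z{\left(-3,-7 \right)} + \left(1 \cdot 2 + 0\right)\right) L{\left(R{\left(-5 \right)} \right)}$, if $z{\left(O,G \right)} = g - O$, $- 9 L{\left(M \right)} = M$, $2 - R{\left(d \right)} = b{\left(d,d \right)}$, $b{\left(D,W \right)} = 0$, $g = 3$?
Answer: $- \frac{16}{9} \approx -1.7778$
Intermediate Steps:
$R{\left(d \right)} = 2$ ($R{\left(d \right)} = 2 - 0 = 2 + 0 = 2$)
$L{\left(M \right)} = - \frac{M}{9}$
$z{\left(O,G \right)} = 3 - O$
$\left(z{\left(-3,-7 \right)} + \left(1 \cdot 2 + 0\right)\right) L{\left(R{\left(-5 \right)} \right)} = \left(\left(3 - -3\right) + \left(1 \cdot 2 + 0\right)\right) \left(\left(- \frac{1}{9}\right) 2\right) = \left(\left(3 + 3\right) + \left(2 + 0\right)\right) \left(- \frac{2}{9}\right) = \left(6 + 2\right) \left(- \frac{2}{9}\right) = 8 \left(- \frac{2}{9}\right) = - \frac{16}{9}$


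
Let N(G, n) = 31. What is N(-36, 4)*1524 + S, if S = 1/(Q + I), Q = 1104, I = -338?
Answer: 36188905/766 ≈ 47244.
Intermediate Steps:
S = 1/766 (S = 1/(1104 - 338) = 1/766 ≈ 0.0013055)
N(-36, 4)*1524 + S = 31*1524 + 1/766 = 47244 + 1/766 = 36188905/766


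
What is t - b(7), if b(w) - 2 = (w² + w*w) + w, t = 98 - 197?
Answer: -206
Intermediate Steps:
t = -99
b(w) = 2 + w + 2*w² (b(w) = 2 + ((w² + w*w) + w) = 2 + ((w² + w²) + w) = 2 + (2*w² + w) = 2 + (w + 2*w²) = 2 + w + 2*w²)
t - b(7) = -99 - (2 + 7 + 2*7²) = -99 - (2 + 7 + 2*49) = -99 - (2 + 7 + 98) = -99 - 1*107 = -99 - 107 = -206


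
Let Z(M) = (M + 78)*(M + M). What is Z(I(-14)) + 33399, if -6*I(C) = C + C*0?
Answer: 303965/9 ≈ 33774.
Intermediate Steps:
I(C) = -C/6 (I(C) = -(C + C*0)/6 = -(C + 0)/6 = -C/6)
Z(M) = 2*M*(78 + M) (Z(M) = (78 + M)*(2*M) = 2*M*(78 + M))
Z(I(-14)) + 33399 = 2*(-1/6*(-14))*(78 - 1/6*(-14)) + 33399 = 2*(7/3)*(78 + 7/3) + 33399 = 2*(7/3)*(241/3) + 33399 = 3374/9 + 33399 = 303965/9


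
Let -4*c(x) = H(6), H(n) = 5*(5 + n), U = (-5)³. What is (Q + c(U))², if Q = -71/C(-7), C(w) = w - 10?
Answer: 423801/4624 ≈ 91.652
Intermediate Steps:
C(w) = -10 + w
U = -125
H(n) = 25 + 5*n
c(x) = -55/4 (c(x) = -(25 + 5*6)/4 = -(25 + 30)/4 = -¼*55 = -55/4)
Q = 71/17 (Q = -71/(-10 - 7) = -71/(-17) = -71*(-1/17) = 71/17 ≈ 4.1765)
(Q + c(U))² = (71/17 - 55/4)² = (-651/68)² = 423801/4624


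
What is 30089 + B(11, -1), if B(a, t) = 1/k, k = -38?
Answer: 1143381/38 ≈ 30089.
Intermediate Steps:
B(a, t) = -1/38 (B(a, t) = 1/(-38) = -1/38)
30089 + B(11, -1) = 30089 - 1/38 = 1143381/38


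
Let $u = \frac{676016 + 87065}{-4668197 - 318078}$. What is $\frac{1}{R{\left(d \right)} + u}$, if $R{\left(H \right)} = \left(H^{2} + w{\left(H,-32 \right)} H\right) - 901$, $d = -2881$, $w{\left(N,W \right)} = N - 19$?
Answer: $\frac{4986275}{83042220890919} \approx 6.0045 \cdot 10^{-8}$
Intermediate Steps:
$w{\left(N,W \right)} = -19 + N$
$R{\left(H \right)} = -901 + H^{2} + H \left(-19 + H\right)$ ($R{\left(H \right)} = \left(H^{2} + \left(-19 + H\right) H\right) - 901 = \left(H^{2} + H \left(-19 + H\right)\right) - 901 = -901 + H^{2} + H \left(-19 + H\right)$)
$u = - \frac{763081}{4986275}$ ($u = \frac{763081}{-4986275} = 763081 \left(- \frac{1}{4986275}\right) = - \frac{763081}{4986275} \approx -0.15304$)
$\frac{1}{R{\left(d \right)} + u} = \frac{1}{\left(-901 + \left(-2881\right)^{2} - 2881 \left(-19 - 2881\right)\right) - \frac{763081}{4986275}} = \frac{1}{\left(-901 + 8300161 - -8354900\right) - \frac{763081}{4986275}} = \frac{1}{\left(-901 + 8300161 + 8354900\right) - \frac{763081}{4986275}} = \frac{1}{16654160 - \frac{763081}{4986275}} = \frac{1}{\frac{83042220890919}{4986275}} = \frac{4986275}{83042220890919}$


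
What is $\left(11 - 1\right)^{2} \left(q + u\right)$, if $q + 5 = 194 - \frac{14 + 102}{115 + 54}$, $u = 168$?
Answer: $\frac{6021700}{169} \approx 35631.0$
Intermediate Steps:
$q = \frac{31825}{169}$ ($q = -5 + \left(194 - \frac{14 + 102}{115 + 54}\right) = -5 + \left(194 - \frac{116}{169}\right) = -5 + \frac{32670}{169} = \frac{31825}{169} \approx 188.31$)
$\left(11 - 1\right)^{2} \left(q + u\right) = \left(11 - 1\right)^{2} \left(\frac{31825}{169} + 168\right) = 10^{2} \cdot \frac{60217}{169} = 100 \cdot \frac{60217}{169} = \frac{6021700}{169}$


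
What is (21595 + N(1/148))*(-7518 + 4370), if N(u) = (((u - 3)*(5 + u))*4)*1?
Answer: -92807728159/1369 ≈ -6.7792e+7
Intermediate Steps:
N(u) = 4*(-3 + u)*(5 + u) (N(u) = (((-3 + u)*(5 + u))*4)*1 = (4*(-3 + u)*(5 + u))*1 = 4*(-3 + u)*(5 + u))
(21595 + N(1/148))*(-7518 + 4370) = (21595 + (-60 + 4*(1/148)**2 + 8/148))*(-7518 + 4370) = (21595 + (-60 + 4*(1/148)**2 + 8*(1/148)))*(-3148) = (21595 + (-60 + 4*(1/21904) + 2/37))*(-3148) = (21595 + (-60 + 1/5476 + 2/37))*(-3148) = (21595 - 328263/5476)*(-3148) = (117925957/5476)*(-3148) = -92807728159/1369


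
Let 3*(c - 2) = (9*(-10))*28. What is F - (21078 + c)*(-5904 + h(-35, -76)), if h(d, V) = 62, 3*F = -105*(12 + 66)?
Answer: 118239350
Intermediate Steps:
c = -838 (c = 2 + ((9*(-10))*28)/3 = 2 + (-90*28)/3 = 2 + (1/3)*(-2520) = 2 - 840 = -838)
F = -2730 (F = (-105*(12 + 66))/3 = (-105*78)/3 = (1/3)*(-8190) = -2730)
F - (21078 + c)*(-5904 + h(-35, -76)) = -2730 - (21078 - 838)*(-5904 + 62) = -2730 - 20240*(-5842) = -2730 - 1*(-118242080) = -2730 + 118242080 = 118239350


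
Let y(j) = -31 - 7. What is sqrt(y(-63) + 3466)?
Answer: 2*sqrt(857) ≈ 58.549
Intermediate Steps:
y(j) = -38
sqrt(y(-63) + 3466) = sqrt(-38 + 3466) = sqrt(3428) = 2*sqrt(857)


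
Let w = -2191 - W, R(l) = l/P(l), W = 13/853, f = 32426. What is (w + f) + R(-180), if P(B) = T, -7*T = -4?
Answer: 25521747/853 ≈ 29920.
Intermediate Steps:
T = 4/7 (T = -⅐*(-4) = 4/7 ≈ 0.57143)
P(B) = 4/7
W = 13/853 (W = 13*(1/853) = 13/853 ≈ 0.015240)
R(l) = 7*l/4 (R(l) = l/(4/7) = l*(7/4) = 7*l/4)
w = -1868936/853 (w = -2191 - 1*13/853 = -2191 - 13/853 = -1868936/853 ≈ -2191.0)
(w + f) + R(-180) = (-1868936/853 + 32426) + (7/4)*(-180) = 25790442/853 - 315 = 25521747/853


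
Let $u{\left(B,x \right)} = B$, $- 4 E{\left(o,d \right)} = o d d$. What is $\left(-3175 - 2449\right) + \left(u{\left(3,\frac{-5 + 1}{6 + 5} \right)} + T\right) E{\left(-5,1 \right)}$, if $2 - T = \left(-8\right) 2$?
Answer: $- \frac{22391}{4} \approx -5597.8$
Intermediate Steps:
$E{\left(o,d \right)} = - \frac{o d^{2}}{4}$ ($E{\left(o,d \right)} = - \frac{o d d}{4} = - \frac{d o d}{4} = - \frac{o d^{2}}{4}$)
$T = 18$ ($T = 2 - \left(-8\right) 2 = 2 - -16 = 2 + 16 = 18$)
$\left(-3175 - 2449\right) + \left(u{\left(3,\frac{-5 + 1}{6 + 5} \right)} + T\right) E{\left(-5,1 \right)} = \left(-3175 - 2449\right) + \left(3 + 18\right) \left(\left(- \frac{1}{4}\right) \left(-5\right) 1^{2}\right) = -5624 + 21 \left(\left(- \frac{1}{4}\right) \left(-5\right) 1\right) = -5624 + 21 \cdot \frac{5}{4} = -5624 + \frac{105}{4} = - \frac{22391}{4}$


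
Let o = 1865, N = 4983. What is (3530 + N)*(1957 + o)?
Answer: 32536686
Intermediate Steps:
(3530 + N)*(1957 + o) = (3530 + 4983)*(1957 + 1865) = 8513*3822 = 32536686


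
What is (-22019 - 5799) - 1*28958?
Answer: -56776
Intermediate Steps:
(-22019 - 5799) - 1*28958 = -27818 - 28958 = -56776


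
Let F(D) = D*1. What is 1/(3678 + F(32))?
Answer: 1/3710 ≈ 0.00026954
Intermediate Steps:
F(D) = D
1/(3678 + F(32)) = 1/(3678 + 32) = 1/3710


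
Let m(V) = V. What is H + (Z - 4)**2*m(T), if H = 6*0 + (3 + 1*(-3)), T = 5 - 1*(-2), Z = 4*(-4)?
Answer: 2800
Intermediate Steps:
Z = -16
T = 7 (T = 5 + 2 = 7)
H = 0 (H = 0 + (3 - 3) = 0 + 0 = 0)
H + (Z - 4)**2*m(T) = 0 + (-16 - 4)**2*7 = 0 + (-20)**2*7 = 0 + 400*7 = 0 + 2800 = 2800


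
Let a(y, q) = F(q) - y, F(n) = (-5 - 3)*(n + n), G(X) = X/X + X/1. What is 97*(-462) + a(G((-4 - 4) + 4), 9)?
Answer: -44955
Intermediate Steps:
G(X) = 1 + X (G(X) = 1 + X*1 = 1 + X)
F(n) = -16*n
a(y, q) = -y - 16*q (a(y, q) = -16*q - y = -y - 16*q)
97*(-462) + a(G((-4 - 4) + 4), 9) = 97*(-462) + (-(1 + ((-4 - 4) + 4)) - 16*9) = -44814 + (-(1 + (-8 + 4)) - 144) = -44814 + (-(1 - 4) - 144) = -44814 + (-1*(-3) - 144) = -44814 + (3 - 144) = -44814 - 141 = -44955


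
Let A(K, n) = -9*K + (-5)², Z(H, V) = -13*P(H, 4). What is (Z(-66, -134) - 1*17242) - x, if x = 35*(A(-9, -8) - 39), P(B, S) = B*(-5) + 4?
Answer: -23929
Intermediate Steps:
P(B, S) = 4 - 5*B (P(B, S) = -5*B + 4 = 4 - 5*B)
Z(H, V) = -52 + 65*H (Z(H, V) = -13*(4 - 5*H) = -52 + 65*H)
A(K, n) = 25 - 9*K (A(K, n) = -9*K + 25 = 25 - 9*K)
x = 2345 (x = 35*((25 - 9*(-9)) - 39) = 35*((25 + 81) - 39) = 35*(106 - 39) = 35*67 = 2345)
(Z(-66, -134) - 1*17242) - x = ((-52 + 65*(-66)) - 1*17242) - 1*2345 = ((-52 - 4290) - 17242) - 2345 = (-4342 - 17242) - 2345 = -21584 - 2345 = -23929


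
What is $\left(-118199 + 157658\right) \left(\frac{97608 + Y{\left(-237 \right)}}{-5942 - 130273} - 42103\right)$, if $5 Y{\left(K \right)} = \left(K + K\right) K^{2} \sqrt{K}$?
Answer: $- \frac{25144843308403}{15135} + \frac{38909651802 i \sqrt{237}}{25225} \approx -1.6614 \cdot 10^{9} + 2.3747 \cdot 10^{7} i$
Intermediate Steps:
$Y{\left(K \right)} = \frac{2 K^{\frac{7}{2}}}{5}$ ($Y{\left(K \right)} = \frac{\left(K + K\right) K^{2} \sqrt{K}}{5} = \frac{2 K K^{2} \sqrt{K}}{5} = \frac{2 K^{3} \sqrt{K}}{5} = \frac{2 K^{\frac{7}{2}}}{5}$)
$\left(-118199 + 157658\right) \left(\frac{97608 + Y{\left(-237 \right)}}{-5942 - 130273} - 42103\right) = \left(-118199 + 157658\right) \left(\frac{97608 + \frac{2 \left(-237\right)^{\frac{7}{2}}}{5}}{-5942 - 130273} - 42103\right) = 39459 \left(\frac{97608 + \frac{2 \left(- 13312053 i \sqrt{237}\right)}{5}}{-136215} - 42103\right) = 39459 \left(\left(97608 - \frac{26624106 i \sqrt{237}}{5}\right) \left(- \frac{1}{136215}\right) - 42103\right) = 39459 \left(\left(- \frac{32536}{45405} + \frac{986078 i \sqrt{237}}{25225}\right) - 42103\right) = 39459 \left(- \frac{1911719251}{45405} + \frac{986078 i \sqrt{237}}{25225}\right) = - \frac{25144843308403}{15135} + \frac{38909651802 i \sqrt{237}}{25225}$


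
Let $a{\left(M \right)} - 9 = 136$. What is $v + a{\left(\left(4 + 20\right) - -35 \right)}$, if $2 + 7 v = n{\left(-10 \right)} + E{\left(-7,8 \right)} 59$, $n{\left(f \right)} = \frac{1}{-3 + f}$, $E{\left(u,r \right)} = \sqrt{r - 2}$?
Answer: $\frac{13168}{91} + \frac{59 \sqrt{6}}{7} \approx 165.35$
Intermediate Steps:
$E{\left(u,r \right)} = \sqrt{-2 + r}$
$a{\left(M \right)} = 145$ ($a{\left(M \right)} = 9 + 136 = 145$)
$v = - \frac{27}{91} + \frac{59 \sqrt{6}}{7}$ ($v = - \frac{2}{7} + \frac{\frac{1}{-3 - 10} + \sqrt{-2 + 8} \cdot 59}{7} = - \frac{2}{7} + \frac{\frac{1}{-13} + \sqrt{6} \cdot 59}{7} = - \frac{2}{7} + \frac{- \frac{1}{13} + 59 \sqrt{6}}{7} = - \frac{2}{7} - \left(\frac{1}{91} - \frac{59 \sqrt{6}}{7}\right) = - \frac{27}{91} + \frac{59 \sqrt{6}}{7} \approx 20.349$)
$v + a{\left(\left(4 + 20\right) - -35 \right)} = \left(- \frac{27}{91} + \frac{59 \sqrt{6}}{7}\right) + 145 = \frac{13168}{91} + \frac{59 \sqrt{6}}{7}$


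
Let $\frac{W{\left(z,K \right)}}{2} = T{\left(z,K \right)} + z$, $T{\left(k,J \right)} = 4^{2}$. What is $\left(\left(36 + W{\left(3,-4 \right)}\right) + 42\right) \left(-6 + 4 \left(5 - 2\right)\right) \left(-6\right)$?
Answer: $-4176$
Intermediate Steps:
$T{\left(k,J \right)} = 16$
$W{\left(z,K \right)} = 32 + 2 z$ ($W{\left(z,K \right)} = 2 \left(16 + z\right) = 32 + 2 z$)
$\left(\left(36 + W{\left(3,-4 \right)}\right) + 42\right) \left(-6 + 4 \left(5 - 2\right)\right) \left(-6\right) = \left(\left(36 + \left(32 + 2 \cdot 3\right)\right) + 42\right) \left(-6 + 4 \left(5 - 2\right)\right) \left(-6\right) = \left(\left(36 + \left(32 + 6\right)\right) + 42\right) \left(-6 + 4 \cdot 3\right) \left(-6\right) = \left(\left(36 + 38\right) + 42\right) \left(-6 + 12\right) \left(-6\right) = \left(74 + 42\right) 6 \left(-6\right) = 116 \left(-36\right) = -4176$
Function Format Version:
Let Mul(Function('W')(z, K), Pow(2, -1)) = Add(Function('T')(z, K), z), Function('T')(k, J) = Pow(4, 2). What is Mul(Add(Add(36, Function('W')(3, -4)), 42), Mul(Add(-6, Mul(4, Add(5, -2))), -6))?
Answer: -4176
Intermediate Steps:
Function('T')(k, J) = 16
Function('W')(z, K) = Add(32, Mul(2, z)) (Function('W')(z, K) = Mul(2, Add(16, z)) = Add(32, Mul(2, z)))
Mul(Add(Add(36, Function('W')(3, -4)), 42), Mul(Add(-6, Mul(4, Add(5, -2))), -6)) = Mul(Add(Add(36, Add(32, Mul(2, 3))), 42), Mul(Add(-6, Mul(4, Add(5, -2))), -6)) = Mul(Add(Add(36, Add(32, 6)), 42), Mul(Add(-6, Mul(4, 3)), -6)) = Mul(Add(Add(36, 38), 42), Mul(Add(-6, 12), -6)) = Mul(Add(74, 42), Mul(6, -6)) = Mul(116, -36) = -4176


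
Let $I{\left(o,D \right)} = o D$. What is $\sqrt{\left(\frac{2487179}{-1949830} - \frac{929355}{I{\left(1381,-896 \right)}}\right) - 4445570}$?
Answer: $\frac{i \sqrt{2062948240848004308334822030}}{21541721840} \approx 2108.5 i$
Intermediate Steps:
$I{\left(o,D \right)} = D o$
$\sqrt{\left(\frac{2487179}{-1949830} - \frac{929355}{I{\left(1381,-896 \right)}}\right) - 4445570} = \sqrt{\left(\frac{2487179}{-1949830} - \frac{929355}{\left(-896\right) 1381}\right) - 4445570} = \sqrt{\left(2487179 \left(- \frac{1}{1949830}\right) - \frac{929355}{-1237376}\right) - 4445570} = \sqrt{\left(- \frac{2487179}{1949830} - - \frac{132765}{176768}\right) - 4445570} = \sqrt{\left(- \frac{2487179}{1949830} + \frac{132765}{176768}\right) - 4445570} = \sqrt{- \frac{90392238761}{172333774720} - 4445570} = \sqrt{- \frac{766121949274229161}{172333774720}} = \frac{i \sqrt{2062948240848004308334822030}}{21541721840}$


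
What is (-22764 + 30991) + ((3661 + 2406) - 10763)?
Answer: 3531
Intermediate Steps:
(-22764 + 30991) + ((3661 + 2406) - 10763) = 8227 + (6067 - 10763) = 8227 - 4696 = 3531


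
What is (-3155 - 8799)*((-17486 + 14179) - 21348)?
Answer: 294725870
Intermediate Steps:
(-3155 - 8799)*((-17486 + 14179) - 21348) = -11954*(-3307 - 21348) = -11954*(-24655) = 294725870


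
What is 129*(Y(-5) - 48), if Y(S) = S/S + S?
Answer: -6708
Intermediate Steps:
Y(S) = 1 + S
129*(Y(-5) - 48) = 129*((1 - 5) - 48) = 129*(-4 - 48) = 129*(-52) = -6708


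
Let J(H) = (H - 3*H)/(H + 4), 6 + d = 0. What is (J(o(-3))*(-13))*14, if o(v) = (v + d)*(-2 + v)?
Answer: 2340/7 ≈ 334.29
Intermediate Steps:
d = -6 (d = -6 + 0 = -6)
o(v) = (-6 + v)*(-2 + v) (o(v) = (v - 6)*(-2 + v) = (-6 + v)*(-2 + v))
J(H) = -2*H/(4 + H) (J(H) = (-2*H)/(4 + H) = -2*H/(4 + H))
(J(o(-3))*(-13))*14 = (-2*(12 + (-3)**2 - 8*(-3))/(4 + (12 + (-3)**2 - 8*(-3)))*(-13))*14 = (-2*(12 + 9 + 24)/(4 + (12 + 9 + 24))*(-13))*14 = (-2*45/(4 + 45)*(-13))*14 = (-2*45/49*(-13))*14 = (-2*45*1/49*(-13))*14 = -90/49*(-13)*14 = (1170/49)*14 = 2340/7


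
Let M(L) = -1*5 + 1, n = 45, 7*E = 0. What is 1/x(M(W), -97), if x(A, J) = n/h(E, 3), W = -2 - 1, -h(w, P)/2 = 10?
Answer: -4/9 ≈ -0.44444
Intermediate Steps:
E = 0 (E = (⅐)*0 = 0)
h(w, P) = -20 (h(w, P) = -2*10 = -20)
W = -3
M(L) = -4 (M(L) = -5 + 1 = -4)
x(A, J) = -9/4 (x(A, J) = 45/(-20) = 45*(-1/20) = -9/4)
1/x(M(W), -97) = 1/(-9/4) = -4/9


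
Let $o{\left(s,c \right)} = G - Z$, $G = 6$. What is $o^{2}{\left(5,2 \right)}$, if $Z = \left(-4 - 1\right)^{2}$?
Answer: $361$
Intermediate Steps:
$Z = 25$ ($Z = \left(-5\right)^{2} = 25$)
$o{\left(s,c \right)} = -19$ ($o{\left(s,c \right)} = 6 - 25 = -19$)
$o^{2}{\left(5,2 \right)} = \left(-19\right)^{2} = 361$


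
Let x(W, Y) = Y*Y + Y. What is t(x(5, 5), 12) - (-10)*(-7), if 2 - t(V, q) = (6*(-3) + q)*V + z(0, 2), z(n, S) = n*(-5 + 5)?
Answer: 112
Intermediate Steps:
z(n, S) = 0 (z(n, S) = n*0 = 0)
x(W, Y) = Y + Y² (x(W, Y) = Y² + Y = Y + Y²)
t(V, q) = 2 - V*(-18 + q) (t(V, q) = 2 - ((6*(-3) + q)*V + 0) = 2 - ((-18 + q)*V + 0) = 2 - (V*(-18 + q) + 0) = 2 - V*(-18 + q))
t(x(5, 5), 12) - (-10)*(-7) = (2 + 18*(5*(1 + 5)) - 1*5*(1 + 5)*12) - (-10)*(-7) = (2 + 18*(5*6) - 1*5*6*12) - 1*70 = (2 + 18*30 - 1*30*12) - 70 = (2 + 540 - 360) - 70 = 182 - 70 = 112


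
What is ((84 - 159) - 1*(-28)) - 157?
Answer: -204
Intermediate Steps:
((84 - 159) - 1*(-28)) - 157 = (-75 + 28) - 157 = -47 - 157 = -204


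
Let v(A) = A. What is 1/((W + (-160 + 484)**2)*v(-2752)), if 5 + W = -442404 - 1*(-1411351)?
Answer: -1/2955422336 ≈ -3.3836e-10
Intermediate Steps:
W = 968942 (W = -5 + (-442404 - 1*(-1411351)) = -5 + (-442404 + 1411351) = -5 + 968947 = 968942)
1/((W + (-160 + 484)**2)*v(-2752)) = 1/((968942 + (-160 + 484)**2)*(-2752)) = -1/2752/(968942 + 324**2) = -1/2752/(968942 + 104976) = -1/2752/1073918 = (1/1073918)*(-1/2752) = -1/2955422336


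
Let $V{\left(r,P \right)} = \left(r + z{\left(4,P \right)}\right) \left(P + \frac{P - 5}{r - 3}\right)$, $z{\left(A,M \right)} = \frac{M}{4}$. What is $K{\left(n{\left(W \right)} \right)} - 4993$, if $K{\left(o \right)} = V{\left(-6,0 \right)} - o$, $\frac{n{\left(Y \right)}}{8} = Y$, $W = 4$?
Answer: $- \frac{15085}{3} \approx -5028.3$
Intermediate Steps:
$z{\left(A,M \right)} = \frac{M}{4}$ ($z{\left(A,M \right)} = M \frac{1}{4} = \frac{M}{4}$)
$n{\left(Y \right)} = 8 Y$
$V{\left(r,P \right)} = \left(P + \frac{-5 + P}{-3 + r}\right) \left(r + \frac{P}{4}\right)$ ($V{\left(r,P \right)} = \left(r + \frac{P}{4}\right) \left(P + \frac{P - 5}{r - 3}\right) = \left(r + \frac{P}{4}\right) \left(P + \frac{-5 + P}{-3 + r}\right) = \left(P + \frac{-5 + P}{-3 + r}\right) \left(r + \frac{P}{4}\right)$)
$K{\left(o \right)} = - \frac{10}{3} - o$ ($K{\left(o \right)} = \frac{\left(-20\right) \left(-6\right) - 0 - 2 \cdot 0^{2} - 6 \cdot 0^{2} - 0 \left(-6\right) + 4 \cdot 0 \left(-6\right)^{2}}{4 \left(-3 - 6\right)} - o = \frac{120 + 0 - 0 - 0 + 0 + 4 \cdot 0 \cdot 36}{4 \left(-9\right)} - o = \frac{1}{4} \left(- \frac{1}{9}\right) \left(120 + 0 + 0 + 0 + 0 + 0\right) - o = \frac{1}{4} \left(- \frac{1}{9}\right) 120 - o = - \frac{10}{3} - o$)
$K{\left(n{\left(W \right)} \right)} - 4993 = \left(- \frac{10}{3} - 8 \cdot 4\right) - 4993 = \left(- \frac{10}{3} - 32\right) - 4993 = - \frac{106}{3} - 4993 = - \frac{15085}{3}$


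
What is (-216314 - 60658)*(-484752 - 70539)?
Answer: 153800058852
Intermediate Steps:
(-216314 - 60658)*(-484752 - 70539) = -276972*(-555291) = 153800058852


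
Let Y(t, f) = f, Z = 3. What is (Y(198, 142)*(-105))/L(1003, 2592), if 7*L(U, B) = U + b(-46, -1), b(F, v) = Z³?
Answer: -10437/103 ≈ -101.33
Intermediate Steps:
b(F, v) = 27 (b(F, v) = 3³ = 27)
L(U, B) = 27/7 + U/7 (L(U, B) = (U + 27)/7 = (27 + U)/7 = 27/7 + U/7)
(Y(198, 142)*(-105))/L(1003, 2592) = (142*(-105))/(27/7 + (⅐)*1003) = -14910/(27/7 + 1003/7) = -14910/1030/7 = -14910*7/1030 = -10437/103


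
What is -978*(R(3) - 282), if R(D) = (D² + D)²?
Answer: 134964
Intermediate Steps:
R(D) = (D + D²)²
-978*(R(3) - 282) = -978*(3²*(1 + 3)² - 282) = -978*(9*4² - 282) = -978*(9*16 - 282) = -978*(144 - 282) = -978*(-138) = 134964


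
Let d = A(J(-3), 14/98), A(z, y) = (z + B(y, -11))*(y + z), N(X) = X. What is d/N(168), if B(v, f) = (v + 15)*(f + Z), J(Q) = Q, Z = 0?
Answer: 5935/2058 ≈ 2.8839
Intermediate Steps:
B(v, f) = f*(15 + v) (B(v, f) = (v + 15)*(f + 0) = (15 + v)*f = f*(15 + v))
A(z, y) = (y + z)*(-165 + z - 11*y) (A(z, y) = (z - 11*(15 + y))*(y + z) = (z + (-165 - 11*y))*(y + z) = (-165 + z - 11*y)*(y + z) = (y + z)*(-165 + z - 11*y))
d = 23740/49 (d = (-3)² + (14/98)*(-3) - 11*14/98*(15 + 14/98) - 11*(-3)*(15 + 14/98) = 9 + (14*(1/98))*(-3) - 11*14*(1/98)*(15 + 14*(1/98)) - 11*(-3)*(15 + 14*(1/98)) = 9 + (⅐)*(-3) - 11*⅐*(15 + ⅐) - 11*(-3)*(15 + ⅐) = 9 - 3/7 - 11*⅐*106/7 - 11*(-3)*106/7 = 9 - 3/7 - 1166/49 + 3498/7 = 23740/49 ≈ 484.49)
d/N(168) = (23740/49)/168 = (23740/49)*(1/168) = 5935/2058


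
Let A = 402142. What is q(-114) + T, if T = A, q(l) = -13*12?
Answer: 401986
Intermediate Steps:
q(l) = -156
T = 402142
q(-114) + T = -156 + 402142 = 401986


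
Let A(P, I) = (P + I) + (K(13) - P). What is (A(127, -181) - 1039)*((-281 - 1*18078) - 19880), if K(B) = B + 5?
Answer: 45963278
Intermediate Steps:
K(B) = 5 + B
A(P, I) = 18 + I (A(P, I) = (P + I) + ((5 + 13) - P) = (I + P) + (18 - P) = 18 + I)
(A(127, -181) - 1039)*((-281 - 1*18078) - 19880) = ((18 - 181) - 1039)*((-281 - 1*18078) - 19880) = (-163 - 1039)*((-281 - 18078) - 19880) = -1202*(-18359 - 19880) = -1202*(-38239) = 45963278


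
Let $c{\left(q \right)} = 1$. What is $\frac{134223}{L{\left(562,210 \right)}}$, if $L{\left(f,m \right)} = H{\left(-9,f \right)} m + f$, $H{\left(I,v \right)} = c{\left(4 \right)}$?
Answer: $\frac{134223}{772} \approx 173.86$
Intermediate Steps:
$H{\left(I,v \right)} = 1$
$L{\left(f,m \right)} = f + m$ ($L{\left(f,m \right)} = 1 m + f = m + f = f + m$)
$\frac{134223}{L{\left(562,210 \right)}} = \frac{134223}{562 + 210} = \frac{134223}{772}$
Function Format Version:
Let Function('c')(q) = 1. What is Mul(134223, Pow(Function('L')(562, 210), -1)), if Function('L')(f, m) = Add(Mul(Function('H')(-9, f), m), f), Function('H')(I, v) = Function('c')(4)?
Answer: Rational(134223, 772) ≈ 173.86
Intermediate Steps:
Function('H')(I, v) = 1
Function('L')(f, m) = Add(f, m) (Function('L')(f, m) = Add(Mul(1, m), f) = Add(m, f) = Add(f, m))
Mul(134223, Pow(Function('L')(562, 210), -1)) = Mul(134223, Pow(Add(562, 210), -1)) = Mul(134223, Pow(772, -1)) = Mul(134223, Rational(1, 772)) = Rational(134223, 772)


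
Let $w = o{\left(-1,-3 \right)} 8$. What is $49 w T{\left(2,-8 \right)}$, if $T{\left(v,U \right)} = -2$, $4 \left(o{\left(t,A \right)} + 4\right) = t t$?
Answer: $2940$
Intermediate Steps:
$o{\left(t,A \right)} = -4 + \frac{t^{2}}{4}$ ($o{\left(t,A \right)} = -4 + \frac{t t}{4} = -4 + \frac{t^{2}}{4}$)
$w = -30$ ($w = \left(-4 + \frac{\left(-1\right)^{2}}{4}\right) 8 = \left(-4 + \frac{1}{4} \cdot 1\right) 8 = \left(-4 + \frac{1}{4}\right) 8 = \left(- \frac{15}{4}\right) 8 = -30$)
$49 w T{\left(2,-8 \right)} = 49 \left(-30\right) \left(-2\right) = \left(-1470\right) \left(-2\right) = 2940$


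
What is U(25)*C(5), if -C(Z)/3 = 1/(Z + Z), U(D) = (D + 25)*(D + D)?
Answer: -750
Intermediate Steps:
U(D) = 2*D*(25 + D) (U(D) = (25 + D)*(2*D) = 2*D*(25 + D))
C(Z) = -3/(2*Z) (C(Z) = -3/(Z + Z) = -3*1/(2*Z) = -3/(2*Z))
U(25)*C(5) = (2*25*(25 + 25))*(-3/2/5) = (2*25*50)*(-3/2*1/5) = 2500*(-3/10) = -750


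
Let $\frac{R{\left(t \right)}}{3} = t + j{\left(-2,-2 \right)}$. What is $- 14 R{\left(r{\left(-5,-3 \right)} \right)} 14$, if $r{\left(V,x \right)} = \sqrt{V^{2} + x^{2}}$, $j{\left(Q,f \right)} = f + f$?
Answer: $2352 - 588 \sqrt{34} \approx -1076.6$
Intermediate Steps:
$j{\left(Q,f \right)} = 2 f$
$R{\left(t \right)} = -12 + 3 t$ ($R{\left(t \right)} = 3 \left(t + 2 \left(-2\right)\right) = 3 \left(t - 4\right) = 3 \left(-4 + t\right) = -12 + 3 t$)
$- 14 R{\left(r{\left(-5,-3 \right)} \right)} 14 = - 14 \left(-12 + 3 \sqrt{\left(-5\right)^{2} + \left(-3\right)^{2}}\right) 14 = - 14 \left(-12 + 3 \sqrt{25 + 9}\right) 14 = - 14 \left(-12 + 3 \sqrt{34}\right) 14 = \left(168 - 42 \sqrt{34}\right) 14 = 2352 - 588 \sqrt{34}$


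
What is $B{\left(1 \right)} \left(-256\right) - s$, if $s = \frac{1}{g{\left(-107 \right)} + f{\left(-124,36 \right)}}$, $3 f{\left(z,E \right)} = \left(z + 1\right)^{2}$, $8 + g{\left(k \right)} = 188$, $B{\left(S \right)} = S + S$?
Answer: $- \frac{2674177}{5223} \approx -512.0$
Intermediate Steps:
$B{\left(S \right)} = 2 S$
$g{\left(k \right)} = 180$ ($g{\left(k \right)} = -8 + 188 = 180$)
$f{\left(z,E \right)} = \frac{\left(1 + z\right)^{2}}{3}$ ($f{\left(z,E \right)} = \frac{\left(z + 1\right)^{2}}{3} = \frac{\left(1 + z\right)^{2}}{3}$)
$s = \frac{1}{5223}$ ($s = \frac{1}{180 + \frac{\left(1 - 124\right)^{2}}{3}} = \frac{1}{180 + \frac{\left(-123\right)^{2}}{3}} = \frac{1}{180 + \frac{1}{3} \cdot 15129} = \frac{1}{180 + 5043} = \frac{1}{5223} \approx 0.00019146$)
$B{\left(1 \right)} \left(-256\right) - s = 2 \cdot 1 \left(-256\right) - \frac{1}{5223} = 2 \left(-256\right) - \frac{1}{5223} = -512 - \frac{1}{5223} = - \frac{2674177}{5223}$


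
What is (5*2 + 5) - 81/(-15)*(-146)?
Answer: -3867/5 ≈ -773.40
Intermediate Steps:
(5*2 + 5) - 81/(-15)*(-146) = (10 + 5) - 81*(-1/15)*(-146) = 15 + (27/5)*(-146) = 15 - 3942/5 = -3867/5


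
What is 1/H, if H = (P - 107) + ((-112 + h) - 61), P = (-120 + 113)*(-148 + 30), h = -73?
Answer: 1/473 ≈ 0.0021142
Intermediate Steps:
P = 826 (P = -7*(-118) = 826)
H = 473 (H = (826 - 107) + ((-112 - 73) - 61) = 719 + (-185 - 61) = 719 - 246 = 473)
1/H = 1/473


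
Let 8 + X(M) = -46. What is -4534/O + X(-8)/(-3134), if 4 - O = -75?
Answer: -7102645/123793 ≈ -57.375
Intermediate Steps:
O = 79 (O = 4 - 1*(-75) = 4 + 75 = 79)
X(M) = -54 (X(M) = -8 - 46 = -54)
-4534/O + X(-8)/(-3134) = -4534/79 - 54/(-3134) = -4534*1/79 - 54*(-1/3134) = -4534/79 + 27/1567 = -7102645/123793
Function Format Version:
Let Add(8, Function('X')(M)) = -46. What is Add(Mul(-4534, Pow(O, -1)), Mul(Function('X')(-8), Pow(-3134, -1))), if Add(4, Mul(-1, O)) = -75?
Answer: Rational(-7102645, 123793) ≈ -57.375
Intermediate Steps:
O = 79 (O = Add(4, Mul(-1, -75)) = Add(4, 75) = 79)
Function('X')(M) = -54 (Function('X')(M) = Add(-8, -46) = -54)
Add(Mul(-4534, Pow(O, -1)), Mul(Function('X')(-8), Pow(-3134, -1))) = Add(Mul(-4534, Pow(79, -1)), Mul(-54, Pow(-3134, -1))) = Add(Mul(-4534, Rational(1, 79)), Mul(-54, Rational(-1, 3134))) = Add(Rational(-4534, 79), Rational(27, 1567)) = Rational(-7102645, 123793)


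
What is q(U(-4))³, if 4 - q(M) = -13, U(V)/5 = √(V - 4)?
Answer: 4913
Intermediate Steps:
U(V) = 5*√(-4 + V) (U(V) = 5*√(V - 4) = 5*√(-4 + V))
q(M) = 17 (q(M) = 4 - 1*(-13) = 4 + 13 = 17)
q(U(-4))³ = 17³ = 4913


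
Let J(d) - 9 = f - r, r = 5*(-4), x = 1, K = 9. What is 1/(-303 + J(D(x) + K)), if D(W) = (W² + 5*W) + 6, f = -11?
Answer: -1/285 ≈ -0.0035088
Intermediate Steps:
r = -20
D(W) = 6 + W² + 5*W
J(d) = 18 (J(d) = 9 + (-11 - 1*(-20)) = 9 + (-11 + 20) = 9 + 9 = 18)
1/(-303 + J(D(x) + K)) = 1/(-303 + 18) = 1/(-285) = -1/285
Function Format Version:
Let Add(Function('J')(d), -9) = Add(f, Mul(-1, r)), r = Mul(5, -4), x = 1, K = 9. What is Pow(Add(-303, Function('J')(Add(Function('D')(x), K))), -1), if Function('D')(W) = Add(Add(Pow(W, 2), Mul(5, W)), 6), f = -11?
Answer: Rational(-1, 285) ≈ -0.0035088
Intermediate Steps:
r = -20
Function('D')(W) = Add(6, Pow(W, 2), Mul(5, W))
Function('J')(d) = 18 (Function('J')(d) = Add(9, Add(-11, Mul(-1, -20))) = Add(9, Add(-11, 20)) = Add(9, 9) = 18)
Pow(Add(-303, Function('J')(Add(Function('D')(x), K))), -1) = Pow(Add(-303, 18), -1) = Pow(-285, -1) = Rational(-1, 285)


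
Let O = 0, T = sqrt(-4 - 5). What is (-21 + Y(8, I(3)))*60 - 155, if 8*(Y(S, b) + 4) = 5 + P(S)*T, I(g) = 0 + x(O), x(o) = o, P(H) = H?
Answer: -3235/2 + 180*I ≈ -1617.5 + 180.0*I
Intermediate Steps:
T = 3*I (T = sqrt(-9) = 3*I ≈ 3.0*I)
I(g) = 0 (I(g) = 0 + 0 = 0)
Y(S, b) = -27/8 + 3*I*S/8 (Y(S, b) = -4 + (5 + S*(3*I))/8 = -4 + (5 + 3*I*S)/8 = -4 + (5/8 + 3*I*S/8) = -27/8 + 3*I*S/8)
(-21 + Y(8, I(3)))*60 - 155 = (-21 + (-27/8 + (3/8)*I*8))*60 - 155 = (-21 + (-27/8 + 3*I))*60 - 155 = (-195/8 + 3*I)*60 - 155 = (-2925/2 + 180*I) - 155 = -3235/2 + 180*I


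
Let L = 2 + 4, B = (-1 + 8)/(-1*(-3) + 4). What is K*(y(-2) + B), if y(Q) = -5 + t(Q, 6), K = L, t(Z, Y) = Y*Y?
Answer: 192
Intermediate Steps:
B = 1 (B = 7/(3 + 4) = 7/7 = 7*(⅐) = 1)
t(Z, Y) = Y²
L = 6
K = 6
y(Q) = 31 (y(Q) = -5 + 6² = -5 + 36 = 31)
K*(y(-2) + B) = 6*(31 + 1) = 6*32 = 192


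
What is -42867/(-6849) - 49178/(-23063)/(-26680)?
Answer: 1465367868231/234129579620 ≈ 6.2588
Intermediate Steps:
-42867/(-6849) - 49178/(-23063)/(-26680) = -42867*(-1/6849) - 49178*(-1/23063)*(-1/26680) = 4763/761 + (49178/23063)*(-1/26680) = 4763/761 - 24589/307660420 = 1465367868231/234129579620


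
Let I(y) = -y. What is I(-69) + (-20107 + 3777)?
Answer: -16261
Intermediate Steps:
I(-69) + (-20107 + 3777) = -1*(-69) + (-20107 + 3777) = 69 - 16330 = -16261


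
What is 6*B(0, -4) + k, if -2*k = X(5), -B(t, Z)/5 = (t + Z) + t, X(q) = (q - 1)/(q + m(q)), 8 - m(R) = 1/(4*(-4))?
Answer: 25048/209 ≈ 119.85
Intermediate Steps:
m(R) = 129/16 (m(R) = 8 - 1/(4*(-4)) = 8 - 1/(-16) = 8 - 1*(-1/16) = 8 + 1/16 = 129/16)
X(q) = (-1 + q)/(129/16 + q) (X(q) = (q - 1)/(q + 129/16) = (-1 + q)/(129/16 + q))
B(t, Z) = -10*t - 5*Z (B(t, Z) = -5*((t + Z) + t) = -5*((Z + t) + t) = -5*(Z + 2*t) = -10*t - 5*Z)
k = -32/209 (k = -8*(-1 + 5)/(129 + 16*5) = -8*4/(129 + 80) = -8*4/209 = -1/2*64/209 = -32/209 ≈ -0.15311)
6*B(0, -4) + k = 6*(-10*0 - 5*(-4)) - 32/209 = 6*(0 + 20) - 32/209 = 6*20 - 32/209 = 120 - 32/209 = 25048/209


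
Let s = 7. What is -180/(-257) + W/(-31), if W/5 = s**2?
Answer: -57385/7967 ≈ -7.2028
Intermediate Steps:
W = 245 (W = 5*7**2 = 5*49 = 245)
-180/(-257) + W/(-31) = -180/(-257) + 245/(-31) = -180*(-1/257) + 245*(-1/31) = 180/257 - 245/31 = -57385/7967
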